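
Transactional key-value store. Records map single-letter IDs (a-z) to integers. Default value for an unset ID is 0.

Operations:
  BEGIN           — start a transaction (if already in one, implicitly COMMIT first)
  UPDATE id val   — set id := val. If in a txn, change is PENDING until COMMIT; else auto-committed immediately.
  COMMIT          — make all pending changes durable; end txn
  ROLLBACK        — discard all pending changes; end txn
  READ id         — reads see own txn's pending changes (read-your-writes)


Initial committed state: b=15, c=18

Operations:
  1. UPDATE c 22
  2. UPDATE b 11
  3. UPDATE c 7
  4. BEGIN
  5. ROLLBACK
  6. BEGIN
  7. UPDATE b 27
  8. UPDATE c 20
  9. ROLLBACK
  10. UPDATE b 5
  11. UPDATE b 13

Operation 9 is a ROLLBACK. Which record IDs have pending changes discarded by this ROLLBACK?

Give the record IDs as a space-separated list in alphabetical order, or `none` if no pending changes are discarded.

Answer: b c

Derivation:
Initial committed: {b=15, c=18}
Op 1: UPDATE c=22 (auto-commit; committed c=22)
Op 2: UPDATE b=11 (auto-commit; committed b=11)
Op 3: UPDATE c=7 (auto-commit; committed c=7)
Op 4: BEGIN: in_txn=True, pending={}
Op 5: ROLLBACK: discarded pending []; in_txn=False
Op 6: BEGIN: in_txn=True, pending={}
Op 7: UPDATE b=27 (pending; pending now {b=27})
Op 8: UPDATE c=20 (pending; pending now {b=27, c=20})
Op 9: ROLLBACK: discarded pending ['b', 'c']; in_txn=False
Op 10: UPDATE b=5 (auto-commit; committed b=5)
Op 11: UPDATE b=13 (auto-commit; committed b=13)
ROLLBACK at op 9 discards: ['b', 'c']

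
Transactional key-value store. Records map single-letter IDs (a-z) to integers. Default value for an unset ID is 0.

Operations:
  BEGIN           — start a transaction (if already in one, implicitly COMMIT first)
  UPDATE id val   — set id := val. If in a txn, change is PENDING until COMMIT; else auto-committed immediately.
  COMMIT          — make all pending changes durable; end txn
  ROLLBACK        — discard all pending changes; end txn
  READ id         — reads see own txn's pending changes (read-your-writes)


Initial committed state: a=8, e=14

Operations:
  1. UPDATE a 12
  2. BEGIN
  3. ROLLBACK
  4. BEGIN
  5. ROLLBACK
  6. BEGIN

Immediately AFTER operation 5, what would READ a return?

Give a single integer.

Answer: 12

Derivation:
Initial committed: {a=8, e=14}
Op 1: UPDATE a=12 (auto-commit; committed a=12)
Op 2: BEGIN: in_txn=True, pending={}
Op 3: ROLLBACK: discarded pending []; in_txn=False
Op 4: BEGIN: in_txn=True, pending={}
Op 5: ROLLBACK: discarded pending []; in_txn=False
After op 5: visible(a) = 12 (pending={}, committed={a=12, e=14})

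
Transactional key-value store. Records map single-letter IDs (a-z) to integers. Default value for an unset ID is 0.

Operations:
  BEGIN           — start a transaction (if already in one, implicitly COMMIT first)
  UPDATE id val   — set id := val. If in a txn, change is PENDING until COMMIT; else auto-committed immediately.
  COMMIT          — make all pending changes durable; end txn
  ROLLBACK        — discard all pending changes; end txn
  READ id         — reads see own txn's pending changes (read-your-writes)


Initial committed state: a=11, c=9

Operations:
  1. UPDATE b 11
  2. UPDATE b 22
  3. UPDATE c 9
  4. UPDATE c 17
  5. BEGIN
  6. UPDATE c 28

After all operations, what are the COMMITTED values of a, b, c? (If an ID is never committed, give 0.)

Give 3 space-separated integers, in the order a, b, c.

Answer: 11 22 17

Derivation:
Initial committed: {a=11, c=9}
Op 1: UPDATE b=11 (auto-commit; committed b=11)
Op 2: UPDATE b=22 (auto-commit; committed b=22)
Op 3: UPDATE c=9 (auto-commit; committed c=9)
Op 4: UPDATE c=17 (auto-commit; committed c=17)
Op 5: BEGIN: in_txn=True, pending={}
Op 6: UPDATE c=28 (pending; pending now {c=28})
Final committed: {a=11, b=22, c=17}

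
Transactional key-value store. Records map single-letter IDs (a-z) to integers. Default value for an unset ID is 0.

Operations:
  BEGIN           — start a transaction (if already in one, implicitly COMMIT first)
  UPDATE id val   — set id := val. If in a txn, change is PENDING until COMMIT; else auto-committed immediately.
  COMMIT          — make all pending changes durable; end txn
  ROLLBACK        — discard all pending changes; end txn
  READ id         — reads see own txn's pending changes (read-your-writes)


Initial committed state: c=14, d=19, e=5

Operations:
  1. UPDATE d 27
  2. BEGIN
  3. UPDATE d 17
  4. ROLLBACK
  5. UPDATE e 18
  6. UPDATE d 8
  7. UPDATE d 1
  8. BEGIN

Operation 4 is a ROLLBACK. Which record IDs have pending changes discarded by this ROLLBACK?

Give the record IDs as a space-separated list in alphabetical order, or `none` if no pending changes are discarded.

Answer: d

Derivation:
Initial committed: {c=14, d=19, e=5}
Op 1: UPDATE d=27 (auto-commit; committed d=27)
Op 2: BEGIN: in_txn=True, pending={}
Op 3: UPDATE d=17 (pending; pending now {d=17})
Op 4: ROLLBACK: discarded pending ['d']; in_txn=False
Op 5: UPDATE e=18 (auto-commit; committed e=18)
Op 6: UPDATE d=8 (auto-commit; committed d=8)
Op 7: UPDATE d=1 (auto-commit; committed d=1)
Op 8: BEGIN: in_txn=True, pending={}
ROLLBACK at op 4 discards: ['d']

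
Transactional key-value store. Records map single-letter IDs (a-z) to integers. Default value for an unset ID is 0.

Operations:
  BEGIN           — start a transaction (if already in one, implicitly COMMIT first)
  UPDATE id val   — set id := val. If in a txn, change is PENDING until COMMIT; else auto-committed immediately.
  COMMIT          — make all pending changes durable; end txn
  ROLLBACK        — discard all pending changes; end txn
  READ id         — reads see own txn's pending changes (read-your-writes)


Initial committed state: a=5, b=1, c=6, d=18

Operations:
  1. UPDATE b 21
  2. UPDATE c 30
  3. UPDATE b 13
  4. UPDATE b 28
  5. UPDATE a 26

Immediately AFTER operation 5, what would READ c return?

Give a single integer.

Initial committed: {a=5, b=1, c=6, d=18}
Op 1: UPDATE b=21 (auto-commit; committed b=21)
Op 2: UPDATE c=30 (auto-commit; committed c=30)
Op 3: UPDATE b=13 (auto-commit; committed b=13)
Op 4: UPDATE b=28 (auto-commit; committed b=28)
Op 5: UPDATE a=26 (auto-commit; committed a=26)
After op 5: visible(c) = 30 (pending={}, committed={a=26, b=28, c=30, d=18})

Answer: 30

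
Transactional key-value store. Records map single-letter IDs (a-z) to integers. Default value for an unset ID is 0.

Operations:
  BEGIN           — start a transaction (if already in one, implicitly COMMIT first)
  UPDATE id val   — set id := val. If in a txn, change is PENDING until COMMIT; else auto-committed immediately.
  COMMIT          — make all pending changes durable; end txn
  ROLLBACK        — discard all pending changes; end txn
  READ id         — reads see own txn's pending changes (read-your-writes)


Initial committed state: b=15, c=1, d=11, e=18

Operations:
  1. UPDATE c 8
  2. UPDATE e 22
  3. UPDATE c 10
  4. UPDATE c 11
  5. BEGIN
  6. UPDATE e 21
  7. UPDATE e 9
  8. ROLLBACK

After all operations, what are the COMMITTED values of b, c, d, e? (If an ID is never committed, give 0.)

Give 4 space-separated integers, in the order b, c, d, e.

Initial committed: {b=15, c=1, d=11, e=18}
Op 1: UPDATE c=8 (auto-commit; committed c=8)
Op 2: UPDATE e=22 (auto-commit; committed e=22)
Op 3: UPDATE c=10 (auto-commit; committed c=10)
Op 4: UPDATE c=11 (auto-commit; committed c=11)
Op 5: BEGIN: in_txn=True, pending={}
Op 6: UPDATE e=21 (pending; pending now {e=21})
Op 7: UPDATE e=9 (pending; pending now {e=9})
Op 8: ROLLBACK: discarded pending ['e']; in_txn=False
Final committed: {b=15, c=11, d=11, e=22}

Answer: 15 11 11 22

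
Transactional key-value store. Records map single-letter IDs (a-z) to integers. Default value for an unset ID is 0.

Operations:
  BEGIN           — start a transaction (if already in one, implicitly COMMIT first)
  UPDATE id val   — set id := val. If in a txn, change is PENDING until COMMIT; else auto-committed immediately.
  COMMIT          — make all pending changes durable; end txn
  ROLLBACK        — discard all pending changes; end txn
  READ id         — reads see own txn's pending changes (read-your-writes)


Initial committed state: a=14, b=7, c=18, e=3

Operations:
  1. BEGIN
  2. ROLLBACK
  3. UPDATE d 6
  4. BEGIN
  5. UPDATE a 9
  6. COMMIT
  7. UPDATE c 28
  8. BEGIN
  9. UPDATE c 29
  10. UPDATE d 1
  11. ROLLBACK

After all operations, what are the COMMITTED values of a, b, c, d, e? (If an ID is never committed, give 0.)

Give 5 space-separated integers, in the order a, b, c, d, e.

Initial committed: {a=14, b=7, c=18, e=3}
Op 1: BEGIN: in_txn=True, pending={}
Op 2: ROLLBACK: discarded pending []; in_txn=False
Op 3: UPDATE d=6 (auto-commit; committed d=6)
Op 4: BEGIN: in_txn=True, pending={}
Op 5: UPDATE a=9 (pending; pending now {a=9})
Op 6: COMMIT: merged ['a'] into committed; committed now {a=9, b=7, c=18, d=6, e=3}
Op 7: UPDATE c=28 (auto-commit; committed c=28)
Op 8: BEGIN: in_txn=True, pending={}
Op 9: UPDATE c=29 (pending; pending now {c=29})
Op 10: UPDATE d=1 (pending; pending now {c=29, d=1})
Op 11: ROLLBACK: discarded pending ['c', 'd']; in_txn=False
Final committed: {a=9, b=7, c=28, d=6, e=3}

Answer: 9 7 28 6 3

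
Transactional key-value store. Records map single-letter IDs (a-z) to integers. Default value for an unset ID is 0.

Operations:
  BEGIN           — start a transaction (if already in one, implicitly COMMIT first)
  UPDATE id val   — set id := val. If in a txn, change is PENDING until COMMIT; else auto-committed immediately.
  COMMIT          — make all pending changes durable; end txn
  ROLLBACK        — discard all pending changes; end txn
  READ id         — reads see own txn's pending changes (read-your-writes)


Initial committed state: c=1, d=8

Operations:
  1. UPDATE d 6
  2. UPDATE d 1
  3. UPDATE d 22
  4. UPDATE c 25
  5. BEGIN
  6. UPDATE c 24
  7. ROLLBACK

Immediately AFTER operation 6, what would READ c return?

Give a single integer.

Answer: 24

Derivation:
Initial committed: {c=1, d=8}
Op 1: UPDATE d=6 (auto-commit; committed d=6)
Op 2: UPDATE d=1 (auto-commit; committed d=1)
Op 3: UPDATE d=22 (auto-commit; committed d=22)
Op 4: UPDATE c=25 (auto-commit; committed c=25)
Op 5: BEGIN: in_txn=True, pending={}
Op 6: UPDATE c=24 (pending; pending now {c=24})
After op 6: visible(c) = 24 (pending={c=24}, committed={c=25, d=22})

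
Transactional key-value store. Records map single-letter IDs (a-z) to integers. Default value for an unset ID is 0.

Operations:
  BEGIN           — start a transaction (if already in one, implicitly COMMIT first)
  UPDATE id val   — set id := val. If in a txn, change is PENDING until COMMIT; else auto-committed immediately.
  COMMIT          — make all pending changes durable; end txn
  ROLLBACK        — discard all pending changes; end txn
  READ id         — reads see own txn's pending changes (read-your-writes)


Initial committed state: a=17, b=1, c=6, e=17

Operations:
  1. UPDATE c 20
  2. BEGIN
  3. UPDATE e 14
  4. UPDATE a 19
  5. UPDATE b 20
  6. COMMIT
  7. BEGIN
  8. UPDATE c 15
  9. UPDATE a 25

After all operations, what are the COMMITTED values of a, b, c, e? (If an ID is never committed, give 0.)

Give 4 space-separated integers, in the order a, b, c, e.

Initial committed: {a=17, b=1, c=6, e=17}
Op 1: UPDATE c=20 (auto-commit; committed c=20)
Op 2: BEGIN: in_txn=True, pending={}
Op 3: UPDATE e=14 (pending; pending now {e=14})
Op 4: UPDATE a=19 (pending; pending now {a=19, e=14})
Op 5: UPDATE b=20 (pending; pending now {a=19, b=20, e=14})
Op 6: COMMIT: merged ['a', 'b', 'e'] into committed; committed now {a=19, b=20, c=20, e=14}
Op 7: BEGIN: in_txn=True, pending={}
Op 8: UPDATE c=15 (pending; pending now {c=15})
Op 9: UPDATE a=25 (pending; pending now {a=25, c=15})
Final committed: {a=19, b=20, c=20, e=14}

Answer: 19 20 20 14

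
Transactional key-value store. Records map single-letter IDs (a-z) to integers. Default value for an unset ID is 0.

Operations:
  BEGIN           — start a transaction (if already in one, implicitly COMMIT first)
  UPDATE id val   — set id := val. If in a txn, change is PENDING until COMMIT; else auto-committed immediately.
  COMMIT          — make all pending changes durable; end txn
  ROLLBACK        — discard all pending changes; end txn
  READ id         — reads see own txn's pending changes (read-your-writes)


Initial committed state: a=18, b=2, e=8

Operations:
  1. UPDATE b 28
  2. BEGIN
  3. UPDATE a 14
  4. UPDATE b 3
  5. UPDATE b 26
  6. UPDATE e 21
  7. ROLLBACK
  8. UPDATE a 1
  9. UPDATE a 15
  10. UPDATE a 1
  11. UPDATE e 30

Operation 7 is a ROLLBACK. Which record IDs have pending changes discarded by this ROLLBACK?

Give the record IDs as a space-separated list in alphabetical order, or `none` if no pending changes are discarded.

Answer: a b e

Derivation:
Initial committed: {a=18, b=2, e=8}
Op 1: UPDATE b=28 (auto-commit; committed b=28)
Op 2: BEGIN: in_txn=True, pending={}
Op 3: UPDATE a=14 (pending; pending now {a=14})
Op 4: UPDATE b=3 (pending; pending now {a=14, b=3})
Op 5: UPDATE b=26 (pending; pending now {a=14, b=26})
Op 6: UPDATE e=21 (pending; pending now {a=14, b=26, e=21})
Op 7: ROLLBACK: discarded pending ['a', 'b', 'e']; in_txn=False
Op 8: UPDATE a=1 (auto-commit; committed a=1)
Op 9: UPDATE a=15 (auto-commit; committed a=15)
Op 10: UPDATE a=1 (auto-commit; committed a=1)
Op 11: UPDATE e=30 (auto-commit; committed e=30)
ROLLBACK at op 7 discards: ['a', 'b', 'e']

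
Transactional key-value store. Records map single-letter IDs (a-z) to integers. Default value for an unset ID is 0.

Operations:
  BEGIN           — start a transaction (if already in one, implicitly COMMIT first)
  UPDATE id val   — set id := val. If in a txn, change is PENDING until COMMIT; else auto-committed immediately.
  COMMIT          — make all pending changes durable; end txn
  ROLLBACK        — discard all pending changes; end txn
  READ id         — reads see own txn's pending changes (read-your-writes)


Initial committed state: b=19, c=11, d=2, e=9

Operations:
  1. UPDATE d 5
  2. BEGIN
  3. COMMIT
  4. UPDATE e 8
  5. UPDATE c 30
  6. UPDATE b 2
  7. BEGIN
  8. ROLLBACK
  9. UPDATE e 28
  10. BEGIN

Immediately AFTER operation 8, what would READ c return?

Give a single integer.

Answer: 30

Derivation:
Initial committed: {b=19, c=11, d=2, e=9}
Op 1: UPDATE d=5 (auto-commit; committed d=5)
Op 2: BEGIN: in_txn=True, pending={}
Op 3: COMMIT: merged [] into committed; committed now {b=19, c=11, d=5, e=9}
Op 4: UPDATE e=8 (auto-commit; committed e=8)
Op 5: UPDATE c=30 (auto-commit; committed c=30)
Op 6: UPDATE b=2 (auto-commit; committed b=2)
Op 7: BEGIN: in_txn=True, pending={}
Op 8: ROLLBACK: discarded pending []; in_txn=False
After op 8: visible(c) = 30 (pending={}, committed={b=2, c=30, d=5, e=8})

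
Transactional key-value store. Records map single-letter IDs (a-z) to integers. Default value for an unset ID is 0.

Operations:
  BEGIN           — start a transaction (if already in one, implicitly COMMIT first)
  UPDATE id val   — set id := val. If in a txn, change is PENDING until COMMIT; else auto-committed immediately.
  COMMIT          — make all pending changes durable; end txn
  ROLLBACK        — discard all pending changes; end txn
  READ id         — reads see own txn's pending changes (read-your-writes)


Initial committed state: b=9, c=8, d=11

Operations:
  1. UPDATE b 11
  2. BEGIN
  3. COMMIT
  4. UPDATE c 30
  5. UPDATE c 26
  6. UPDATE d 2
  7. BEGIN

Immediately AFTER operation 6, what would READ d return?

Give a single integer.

Initial committed: {b=9, c=8, d=11}
Op 1: UPDATE b=11 (auto-commit; committed b=11)
Op 2: BEGIN: in_txn=True, pending={}
Op 3: COMMIT: merged [] into committed; committed now {b=11, c=8, d=11}
Op 4: UPDATE c=30 (auto-commit; committed c=30)
Op 5: UPDATE c=26 (auto-commit; committed c=26)
Op 6: UPDATE d=2 (auto-commit; committed d=2)
After op 6: visible(d) = 2 (pending={}, committed={b=11, c=26, d=2})

Answer: 2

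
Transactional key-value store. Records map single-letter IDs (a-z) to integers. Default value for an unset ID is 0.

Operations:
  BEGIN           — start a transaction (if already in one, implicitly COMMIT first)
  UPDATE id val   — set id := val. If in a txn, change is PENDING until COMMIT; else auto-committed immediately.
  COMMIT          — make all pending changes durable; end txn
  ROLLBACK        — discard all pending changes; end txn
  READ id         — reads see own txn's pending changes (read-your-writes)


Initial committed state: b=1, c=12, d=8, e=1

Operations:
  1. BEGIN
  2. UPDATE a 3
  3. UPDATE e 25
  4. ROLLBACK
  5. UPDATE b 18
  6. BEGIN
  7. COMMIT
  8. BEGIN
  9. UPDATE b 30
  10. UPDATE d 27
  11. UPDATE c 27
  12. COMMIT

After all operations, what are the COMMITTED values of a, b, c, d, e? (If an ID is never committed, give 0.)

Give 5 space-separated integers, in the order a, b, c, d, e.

Initial committed: {b=1, c=12, d=8, e=1}
Op 1: BEGIN: in_txn=True, pending={}
Op 2: UPDATE a=3 (pending; pending now {a=3})
Op 3: UPDATE e=25 (pending; pending now {a=3, e=25})
Op 4: ROLLBACK: discarded pending ['a', 'e']; in_txn=False
Op 5: UPDATE b=18 (auto-commit; committed b=18)
Op 6: BEGIN: in_txn=True, pending={}
Op 7: COMMIT: merged [] into committed; committed now {b=18, c=12, d=8, e=1}
Op 8: BEGIN: in_txn=True, pending={}
Op 9: UPDATE b=30 (pending; pending now {b=30})
Op 10: UPDATE d=27 (pending; pending now {b=30, d=27})
Op 11: UPDATE c=27 (pending; pending now {b=30, c=27, d=27})
Op 12: COMMIT: merged ['b', 'c', 'd'] into committed; committed now {b=30, c=27, d=27, e=1}
Final committed: {b=30, c=27, d=27, e=1}

Answer: 0 30 27 27 1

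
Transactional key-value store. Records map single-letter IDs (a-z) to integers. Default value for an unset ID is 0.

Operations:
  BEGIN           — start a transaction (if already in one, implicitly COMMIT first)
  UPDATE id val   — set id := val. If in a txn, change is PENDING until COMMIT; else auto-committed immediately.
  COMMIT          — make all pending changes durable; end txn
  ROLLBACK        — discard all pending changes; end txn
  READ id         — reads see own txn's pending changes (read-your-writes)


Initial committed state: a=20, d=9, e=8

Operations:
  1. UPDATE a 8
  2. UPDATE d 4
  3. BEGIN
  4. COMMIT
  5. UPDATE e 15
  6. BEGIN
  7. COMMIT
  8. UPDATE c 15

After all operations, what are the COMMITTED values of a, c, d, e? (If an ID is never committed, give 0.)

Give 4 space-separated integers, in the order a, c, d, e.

Initial committed: {a=20, d=9, e=8}
Op 1: UPDATE a=8 (auto-commit; committed a=8)
Op 2: UPDATE d=4 (auto-commit; committed d=4)
Op 3: BEGIN: in_txn=True, pending={}
Op 4: COMMIT: merged [] into committed; committed now {a=8, d=4, e=8}
Op 5: UPDATE e=15 (auto-commit; committed e=15)
Op 6: BEGIN: in_txn=True, pending={}
Op 7: COMMIT: merged [] into committed; committed now {a=8, d=4, e=15}
Op 8: UPDATE c=15 (auto-commit; committed c=15)
Final committed: {a=8, c=15, d=4, e=15}

Answer: 8 15 4 15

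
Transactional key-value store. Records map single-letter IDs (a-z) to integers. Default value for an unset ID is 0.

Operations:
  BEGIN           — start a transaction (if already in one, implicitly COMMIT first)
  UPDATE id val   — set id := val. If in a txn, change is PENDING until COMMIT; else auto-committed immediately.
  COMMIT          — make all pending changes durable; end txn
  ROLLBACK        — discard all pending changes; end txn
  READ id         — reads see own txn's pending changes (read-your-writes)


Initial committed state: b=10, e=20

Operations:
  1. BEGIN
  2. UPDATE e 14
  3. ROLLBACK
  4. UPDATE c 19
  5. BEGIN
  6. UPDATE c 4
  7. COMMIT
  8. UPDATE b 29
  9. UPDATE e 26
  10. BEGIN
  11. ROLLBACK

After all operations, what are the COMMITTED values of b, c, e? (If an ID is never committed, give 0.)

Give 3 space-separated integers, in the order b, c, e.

Answer: 29 4 26

Derivation:
Initial committed: {b=10, e=20}
Op 1: BEGIN: in_txn=True, pending={}
Op 2: UPDATE e=14 (pending; pending now {e=14})
Op 3: ROLLBACK: discarded pending ['e']; in_txn=False
Op 4: UPDATE c=19 (auto-commit; committed c=19)
Op 5: BEGIN: in_txn=True, pending={}
Op 6: UPDATE c=4 (pending; pending now {c=4})
Op 7: COMMIT: merged ['c'] into committed; committed now {b=10, c=4, e=20}
Op 8: UPDATE b=29 (auto-commit; committed b=29)
Op 9: UPDATE e=26 (auto-commit; committed e=26)
Op 10: BEGIN: in_txn=True, pending={}
Op 11: ROLLBACK: discarded pending []; in_txn=False
Final committed: {b=29, c=4, e=26}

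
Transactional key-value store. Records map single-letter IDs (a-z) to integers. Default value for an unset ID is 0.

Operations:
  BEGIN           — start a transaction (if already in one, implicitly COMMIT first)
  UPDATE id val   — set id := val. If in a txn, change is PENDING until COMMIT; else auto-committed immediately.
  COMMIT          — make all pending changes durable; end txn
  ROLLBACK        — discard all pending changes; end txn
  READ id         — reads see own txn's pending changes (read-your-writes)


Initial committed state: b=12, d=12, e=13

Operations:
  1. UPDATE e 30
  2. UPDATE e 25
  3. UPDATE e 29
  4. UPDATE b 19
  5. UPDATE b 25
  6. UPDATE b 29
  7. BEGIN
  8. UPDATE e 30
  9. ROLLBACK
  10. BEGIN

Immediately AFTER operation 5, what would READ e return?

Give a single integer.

Initial committed: {b=12, d=12, e=13}
Op 1: UPDATE e=30 (auto-commit; committed e=30)
Op 2: UPDATE e=25 (auto-commit; committed e=25)
Op 3: UPDATE e=29 (auto-commit; committed e=29)
Op 4: UPDATE b=19 (auto-commit; committed b=19)
Op 5: UPDATE b=25 (auto-commit; committed b=25)
After op 5: visible(e) = 29 (pending={}, committed={b=25, d=12, e=29})

Answer: 29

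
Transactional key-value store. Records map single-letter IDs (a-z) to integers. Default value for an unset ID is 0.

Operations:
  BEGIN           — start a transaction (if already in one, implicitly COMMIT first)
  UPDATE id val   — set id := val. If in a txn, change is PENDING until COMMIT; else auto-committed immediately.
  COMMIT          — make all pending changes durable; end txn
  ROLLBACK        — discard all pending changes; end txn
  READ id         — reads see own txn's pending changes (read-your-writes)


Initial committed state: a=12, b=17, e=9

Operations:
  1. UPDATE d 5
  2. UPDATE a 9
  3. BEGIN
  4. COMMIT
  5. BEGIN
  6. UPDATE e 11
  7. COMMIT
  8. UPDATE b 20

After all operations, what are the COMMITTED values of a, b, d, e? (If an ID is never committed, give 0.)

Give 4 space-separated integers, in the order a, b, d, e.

Answer: 9 20 5 11

Derivation:
Initial committed: {a=12, b=17, e=9}
Op 1: UPDATE d=5 (auto-commit; committed d=5)
Op 2: UPDATE a=9 (auto-commit; committed a=9)
Op 3: BEGIN: in_txn=True, pending={}
Op 4: COMMIT: merged [] into committed; committed now {a=9, b=17, d=5, e=9}
Op 5: BEGIN: in_txn=True, pending={}
Op 6: UPDATE e=11 (pending; pending now {e=11})
Op 7: COMMIT: merged ['e'] into committed; committed now {a=9, b=17, d=5, e=11}
Op 8: UPDATE b=20 (auto-commit; committed b=20)
Final committed: {a=9, b=20, d=5, e=11}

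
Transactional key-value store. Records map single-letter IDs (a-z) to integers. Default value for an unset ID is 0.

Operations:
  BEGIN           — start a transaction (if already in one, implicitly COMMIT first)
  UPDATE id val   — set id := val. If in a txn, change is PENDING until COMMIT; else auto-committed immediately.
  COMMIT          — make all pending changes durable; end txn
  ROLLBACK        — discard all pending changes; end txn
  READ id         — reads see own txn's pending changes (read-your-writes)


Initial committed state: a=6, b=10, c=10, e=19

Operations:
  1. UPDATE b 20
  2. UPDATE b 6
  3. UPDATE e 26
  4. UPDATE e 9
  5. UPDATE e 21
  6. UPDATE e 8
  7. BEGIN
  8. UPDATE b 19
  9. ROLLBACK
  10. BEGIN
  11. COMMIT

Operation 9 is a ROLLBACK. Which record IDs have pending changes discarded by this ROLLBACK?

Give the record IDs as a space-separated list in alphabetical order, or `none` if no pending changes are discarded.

Answer: b

Derivation:
Initial committed: {a=6, b=10, c=10, e=19}
Op 1: UPDATE b=20 (auto-commit; committed b=20)
Op 2: UPDATE b=6 (auto-commit; committed b=6)
Op 3: UPDATE e=26 (auto-commit; committed e=26)
Op 4: UPDATE e=9 (auto-commit; committed e=9)
Op 5: UPDATE e=21 (auto-commit; committed e=21)
Op 6: UPDATE e=8 (auto-commit; committed e=8)
Op 7: BEGIN: in_txn=True, pending={}
Op 8: UPDATE b=19 (pending; pending now {b=19})
Op 9: ROLLBACK: discarded pending ['b']; in_txn=False
Op 10: BEGIN: in_txn=True, pending={}
Op 11: COMMIT: merged [] into committed; committed now {a=6, b=6, c=10, e=8}
ROLLBACK at op 9 discards: ['b']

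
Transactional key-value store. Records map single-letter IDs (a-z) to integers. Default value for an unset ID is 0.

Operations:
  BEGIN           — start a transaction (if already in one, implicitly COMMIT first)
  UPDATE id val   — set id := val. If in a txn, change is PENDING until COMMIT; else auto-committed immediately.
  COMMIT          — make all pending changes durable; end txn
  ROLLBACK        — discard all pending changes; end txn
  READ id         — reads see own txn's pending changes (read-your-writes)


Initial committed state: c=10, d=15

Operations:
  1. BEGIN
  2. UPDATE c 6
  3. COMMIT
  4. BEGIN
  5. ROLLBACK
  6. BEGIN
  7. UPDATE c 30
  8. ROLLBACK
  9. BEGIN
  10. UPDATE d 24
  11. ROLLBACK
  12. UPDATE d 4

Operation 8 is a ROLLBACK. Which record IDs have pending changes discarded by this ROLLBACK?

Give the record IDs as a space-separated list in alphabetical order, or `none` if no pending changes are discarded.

Answer: c

Derivation:
Initial committed: {c=10, d=15}
Op 1: BEGIN: in_txn=True, pending={}
Op 2: UPDATE c=6 (pending; pending now {c=6})
Op 3: COMMIT: merged ['c'] into committed; committed now {c=6, d=15}
Op 4: BEGIN: in_txn=True, pending={}
Op 5: ROLLBACK: discarded pending []; in_txn=False
Op 6: BEGIN: in_txn=True, pending={}
Op 7: UPDATE c=30 (pending; pending now {c=30})
Op 8: ROLLBACK: discarded pending ['c']; in_txn=False
Op 9: BEGIN: in_txn=True, pending={}
Op 10: UPDATE d=24 (pending; pending now {d=24})
Op 11: ROLLBACK: discarded pending ['d']; in_txn=False
Op 12: UPDATE d=4 (auto-commit; committed d=4)
ROLLBACK at op 8 discards: ['c']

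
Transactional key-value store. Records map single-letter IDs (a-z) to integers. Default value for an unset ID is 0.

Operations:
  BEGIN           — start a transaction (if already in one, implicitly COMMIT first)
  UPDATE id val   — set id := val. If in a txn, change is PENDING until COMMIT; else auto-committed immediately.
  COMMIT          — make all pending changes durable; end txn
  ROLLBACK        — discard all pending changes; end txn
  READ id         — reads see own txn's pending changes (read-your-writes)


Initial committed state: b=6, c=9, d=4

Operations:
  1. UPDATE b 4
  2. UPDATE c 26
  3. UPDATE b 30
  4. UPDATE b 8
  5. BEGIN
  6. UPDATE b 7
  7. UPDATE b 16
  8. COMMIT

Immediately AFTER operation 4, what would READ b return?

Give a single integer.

Initial committed: {b=6, c=9, d=4}
Op 1: UPDATE b=4 (auto-commit; committed b=4)
Op 2: UPDATE c=26 (auto-commit; committed c=26)
Op 3: UPDATE b=30 (auto-commit; committed b=30)
Op 4: UPDATE b=8 (auto-commit; committed b=8)
After op 4: visible(b) = 8 (pending={}, committed={b=8, c=26, d=4})

Answer: 8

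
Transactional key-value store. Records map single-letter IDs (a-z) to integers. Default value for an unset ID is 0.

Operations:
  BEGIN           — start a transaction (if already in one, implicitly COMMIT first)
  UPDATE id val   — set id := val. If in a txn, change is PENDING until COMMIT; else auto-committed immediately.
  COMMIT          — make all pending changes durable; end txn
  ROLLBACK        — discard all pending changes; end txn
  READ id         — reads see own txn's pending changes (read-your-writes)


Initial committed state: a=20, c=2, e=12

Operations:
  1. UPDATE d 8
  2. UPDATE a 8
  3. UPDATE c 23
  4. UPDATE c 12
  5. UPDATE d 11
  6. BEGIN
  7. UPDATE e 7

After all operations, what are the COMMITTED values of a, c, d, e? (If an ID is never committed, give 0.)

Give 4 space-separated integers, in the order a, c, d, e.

Initial committed: {a=20, c=2, e=12}
Op 1: UPDATE d=8 (auto-commit; committed d=8)
Op 2: UPDATE a=8 (auto-commit; committed a=8)
Op 3: UPDATE c=23 (auto-commit; committed c=23)
Op 4: UPDATE c=12 (auto-commit; committed c=12)
Op 5: UPDATE d=11 (auto-commit; committed d=11)
Op 6: BEGIN: in_txn=True, pending={}
Op 7: UPDATE e=7 (pending; pending now {e=7})
Final committed: {a=8, c=12, d=11, e=12}

Answer: 8 12 11 12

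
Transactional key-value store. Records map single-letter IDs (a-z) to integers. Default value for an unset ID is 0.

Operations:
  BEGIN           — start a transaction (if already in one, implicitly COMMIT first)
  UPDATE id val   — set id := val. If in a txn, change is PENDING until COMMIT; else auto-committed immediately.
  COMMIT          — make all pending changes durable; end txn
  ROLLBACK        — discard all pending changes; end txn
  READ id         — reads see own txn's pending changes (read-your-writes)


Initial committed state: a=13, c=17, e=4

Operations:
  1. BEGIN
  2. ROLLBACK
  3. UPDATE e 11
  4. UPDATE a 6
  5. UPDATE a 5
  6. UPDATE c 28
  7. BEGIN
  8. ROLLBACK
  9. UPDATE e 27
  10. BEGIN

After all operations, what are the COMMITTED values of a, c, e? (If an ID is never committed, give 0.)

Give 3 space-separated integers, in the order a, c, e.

Answer: 5 28 27

Derivation:
Initial committed: {a=13, c=17, e=4}
Op 1: BEGIN: in_txn=True, pending={}
Op 2: ROLLBACK: discarded pending []; in_txn=False
Op 3: UPDATE e=11 (auto-commit; committed e=11)
Op 4: UPDATE a=6 (auto-commit; committed a=6)
Op 5: UPDATE a=5 (auto-commit; committed a=5)
Op 6: UPDATE c=28 (auto-commit; committed c=28)
Op 7: BEGIN: in_txn=True, pending={}
Op 8: ROLLBACK: discarded pending []; in_txn=False
Op 9: UPDATE e=27 (auto-commit; committed e=27)
Op 10: BEGIN: in_txn=True, pending={}
Final committed: {a=5, c=28, e=27}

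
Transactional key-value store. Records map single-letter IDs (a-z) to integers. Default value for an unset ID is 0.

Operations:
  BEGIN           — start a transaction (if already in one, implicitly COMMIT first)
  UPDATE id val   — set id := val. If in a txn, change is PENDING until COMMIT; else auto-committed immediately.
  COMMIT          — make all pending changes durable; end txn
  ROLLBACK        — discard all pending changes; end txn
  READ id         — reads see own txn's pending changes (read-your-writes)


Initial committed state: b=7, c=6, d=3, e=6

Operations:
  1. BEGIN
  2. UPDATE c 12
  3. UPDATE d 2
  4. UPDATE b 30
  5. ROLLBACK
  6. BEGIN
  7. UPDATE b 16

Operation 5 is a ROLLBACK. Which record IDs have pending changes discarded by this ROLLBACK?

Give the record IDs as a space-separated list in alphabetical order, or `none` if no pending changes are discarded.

Initial committed: {b=7, c=6, d=3, e=6}
Op 1: BEGIN: in_txn=True, pending={}
Op 2: UPDATE c=12 (pending; pending now {c=12})
Op 3: UPDATE d=2 (pending; pending now {c=12, d=2})
Op 4: UPDATE b=30 (pending; pending now {b=30, c=12, d=2})
Op 5: ROLLBACK: discarded pending ['b', 'c', 'd']; in_txn=False
Op 6: BEGIN: in_txn=True, pending={}
Op 7: UPDATE b=16 (pending; pending now {b=16})
ROLLBACK at op 5 discards: ['b', 'c', 'd']

Answer: b c d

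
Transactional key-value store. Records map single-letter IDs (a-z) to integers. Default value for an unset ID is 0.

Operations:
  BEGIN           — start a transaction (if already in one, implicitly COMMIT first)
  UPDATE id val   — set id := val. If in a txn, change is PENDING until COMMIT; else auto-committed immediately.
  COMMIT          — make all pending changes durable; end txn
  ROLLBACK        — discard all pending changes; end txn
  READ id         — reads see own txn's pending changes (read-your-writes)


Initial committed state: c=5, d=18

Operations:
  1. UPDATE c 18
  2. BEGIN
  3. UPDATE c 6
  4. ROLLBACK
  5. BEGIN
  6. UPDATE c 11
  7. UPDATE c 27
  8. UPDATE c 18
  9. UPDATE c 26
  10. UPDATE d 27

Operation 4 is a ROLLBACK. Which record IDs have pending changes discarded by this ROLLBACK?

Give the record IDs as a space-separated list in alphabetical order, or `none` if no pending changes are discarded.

Answer: c

Derivation:
Initial committed: {c=5, d=18}
Op 1: UPDATE c=18 (auto-commit; committed c=18)
Op 2: BEGIN: in_txn=True, pending={}
Op 3: UPDATE c=6 (pending; pending now {c=6})
Op 4: ROLLBACK: discarded pending ['c']; in_txn=False
Op 5: BEGIN: in_txn=True, pending={}
Op 6: UPDATE c=11 (pending; pending now {c=11})
Op 7: UPDATE c=27 (pending; pending now {c=27})
Op 8: UPDATE c=18 (pending; pending now {c=18})
Op 9: UPDATE c=26 (pending; pending now {c=26})
Op 10: UPDATE d=27 (pending; pending now {c=26, d=27})
ROLLBACK at op 4 discards: ['c']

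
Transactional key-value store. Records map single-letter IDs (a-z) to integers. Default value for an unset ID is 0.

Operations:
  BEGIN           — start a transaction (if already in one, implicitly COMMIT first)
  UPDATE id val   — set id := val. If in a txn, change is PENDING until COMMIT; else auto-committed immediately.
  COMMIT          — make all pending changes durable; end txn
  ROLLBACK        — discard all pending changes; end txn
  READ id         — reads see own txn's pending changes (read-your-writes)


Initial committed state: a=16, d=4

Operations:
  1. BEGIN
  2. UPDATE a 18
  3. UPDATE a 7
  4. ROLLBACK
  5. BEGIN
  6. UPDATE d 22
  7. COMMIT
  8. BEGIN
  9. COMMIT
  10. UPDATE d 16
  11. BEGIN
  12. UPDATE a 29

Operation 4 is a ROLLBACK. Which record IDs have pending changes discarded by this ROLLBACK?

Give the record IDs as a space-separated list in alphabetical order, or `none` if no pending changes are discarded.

Initial committed: {a=16, d=4}
Op 1: BEGIN: in_txn=True, pending={}
Op 2: UPDATE a=18 (pending; pending now {a=18})
Op 3: UPDATE a=7 (pending; pending now {a=7})
Op 4: ROLLBACK: discarded pending ['a']; in_txn=False
Op 5: BEGIN: in_txn=True, pending={}
Op 6: UPDATE d=22 (pending; pending now {d=22})
Op 7: COMMIT: merged ['d'] into committed; committed now {a=16, d=22}
Op 8: BEGIN: in_txn=True, pending={}
Op 9: COMMIT: merged [] into committed; committed now {a=16, d=22}
Op 10: UPDATE d=16 (auto-commit; committed d=16)
Op 11: BEGIN: in_txn=True, pending={}
Op 12: UPDATE a=29 (pending; pending now {a=29})
ROLLBACK at op 4 discards: ['a']

Answer: a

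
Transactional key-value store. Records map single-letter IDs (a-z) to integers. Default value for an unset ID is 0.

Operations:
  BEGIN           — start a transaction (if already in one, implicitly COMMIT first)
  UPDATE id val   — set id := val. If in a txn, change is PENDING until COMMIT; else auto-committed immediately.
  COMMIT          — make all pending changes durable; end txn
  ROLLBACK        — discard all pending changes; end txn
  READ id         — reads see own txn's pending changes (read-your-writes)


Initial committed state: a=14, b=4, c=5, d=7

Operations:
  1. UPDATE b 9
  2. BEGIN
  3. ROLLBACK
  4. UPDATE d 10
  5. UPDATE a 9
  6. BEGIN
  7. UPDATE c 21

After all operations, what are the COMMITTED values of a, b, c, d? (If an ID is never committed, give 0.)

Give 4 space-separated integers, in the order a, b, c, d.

Answer: 9 9 5 10

Derivation:
Initial committed: {a=14, b=4, c=5, d=7}
Op 1: UPDATE b=9 (auto-commit; committed b=9)
Op 2: BEGIN: in_txn=True, pending={}
Op 3: ROLLBACK: discarded pending []; in_txn=False
Op 4: UPDATE d=10 (auto-commit; committed d=10)
Op 5: UPDATE a=9 (auto-commit; committed a=9)
Op 6: BEGIN: in_txn=True, pending={}
Op 7: UPDATE c=21 (pending; pending now {c=21})
Final committed: {a=9, b=9, c=5, d=10}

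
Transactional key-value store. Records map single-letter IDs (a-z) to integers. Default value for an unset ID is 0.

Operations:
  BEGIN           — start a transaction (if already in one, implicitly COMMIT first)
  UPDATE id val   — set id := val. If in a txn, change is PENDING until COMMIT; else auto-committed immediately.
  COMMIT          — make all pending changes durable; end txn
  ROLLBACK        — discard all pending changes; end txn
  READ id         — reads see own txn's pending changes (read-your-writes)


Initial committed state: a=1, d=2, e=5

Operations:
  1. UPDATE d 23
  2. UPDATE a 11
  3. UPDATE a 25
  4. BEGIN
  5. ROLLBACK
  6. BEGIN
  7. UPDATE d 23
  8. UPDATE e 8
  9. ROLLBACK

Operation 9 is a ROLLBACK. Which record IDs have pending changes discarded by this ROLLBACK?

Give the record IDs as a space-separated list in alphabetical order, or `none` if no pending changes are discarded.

Initial committed: {a=1, d=2, e=5}
Op 1: UPDATE d=23 (auto-commit; committed d=23)
Op 2: UPDATE a=11 (auto-commit; committed a=11)
Op 3: UPDATE a=25 (auto-commit; committed a=25)
Op 4: BEGIN: in_txn=True, pending={}
Op 5: ROLLBACK: discarded pending []; in_txn=False
Op 6: BEGIN: in_txn=True, pending={}
Op 7: UPDATE d=23 (pending; pending now {d=23})
Op 8: UPDATE e=8 (pending; pending now {d=23, e=8})
Op 9: ROLLBACK: discarded pending ['d', 'e']; in_txn=False
ROLLBACK at op 9 discards: ['d', 'e']

Answer: d e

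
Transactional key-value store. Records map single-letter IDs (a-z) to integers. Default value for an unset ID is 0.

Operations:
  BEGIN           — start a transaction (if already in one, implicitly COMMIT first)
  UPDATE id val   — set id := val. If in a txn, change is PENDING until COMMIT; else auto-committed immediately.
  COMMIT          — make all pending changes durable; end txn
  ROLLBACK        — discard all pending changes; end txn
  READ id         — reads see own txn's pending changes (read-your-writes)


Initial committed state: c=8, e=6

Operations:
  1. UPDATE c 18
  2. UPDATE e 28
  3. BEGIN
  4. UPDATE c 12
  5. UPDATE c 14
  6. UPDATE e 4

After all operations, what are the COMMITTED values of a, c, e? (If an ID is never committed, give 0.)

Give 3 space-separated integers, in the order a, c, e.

Answer: 0 18 28

Derivation:
Initial committed: {c=8, e=6}
Op 1: UPDATE c=18 (auto-commit; committed c=18)
Op 2: UPDATE e=28 (auto-commit; committed e=28)
Op 3: BEGIN: in_txn=True, pending={}
Op 4: UPDATE c=12 (pending; pending now {c=12})
Op 5: UPDATE c=14 (pending; pending now {c=14})
Op 6: UPDATE e=4 (pending; pending now {c=14, e=4})
Final committed: {c=18, e=28}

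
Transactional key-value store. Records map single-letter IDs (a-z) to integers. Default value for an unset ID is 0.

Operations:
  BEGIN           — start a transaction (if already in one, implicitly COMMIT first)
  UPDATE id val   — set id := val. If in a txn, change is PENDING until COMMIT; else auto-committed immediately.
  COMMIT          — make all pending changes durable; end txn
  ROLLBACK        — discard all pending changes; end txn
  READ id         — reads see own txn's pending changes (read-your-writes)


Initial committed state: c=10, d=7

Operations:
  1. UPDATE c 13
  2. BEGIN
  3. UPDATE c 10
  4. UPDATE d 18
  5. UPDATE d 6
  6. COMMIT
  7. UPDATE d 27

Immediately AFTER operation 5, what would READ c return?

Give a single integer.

Initial committed: {c=10, d=7}
Op 1: UPDATE c=13 (auto-commit; committed c=13)
Op 2: BEGIN: in_txn=True, pending={}
Op 3: UPDATE c=10 (pending; pending now {c=10})
Op 4: UPDATE d=18 (pending; pending now {c=10, d=18})
Op 5: UPDATE d=6 (pending; pending now {c=10, d=6})
After op 5: visible(c) = 10 (pending={c=10, d=6}, committed={c=13, d=7})

Answer: 10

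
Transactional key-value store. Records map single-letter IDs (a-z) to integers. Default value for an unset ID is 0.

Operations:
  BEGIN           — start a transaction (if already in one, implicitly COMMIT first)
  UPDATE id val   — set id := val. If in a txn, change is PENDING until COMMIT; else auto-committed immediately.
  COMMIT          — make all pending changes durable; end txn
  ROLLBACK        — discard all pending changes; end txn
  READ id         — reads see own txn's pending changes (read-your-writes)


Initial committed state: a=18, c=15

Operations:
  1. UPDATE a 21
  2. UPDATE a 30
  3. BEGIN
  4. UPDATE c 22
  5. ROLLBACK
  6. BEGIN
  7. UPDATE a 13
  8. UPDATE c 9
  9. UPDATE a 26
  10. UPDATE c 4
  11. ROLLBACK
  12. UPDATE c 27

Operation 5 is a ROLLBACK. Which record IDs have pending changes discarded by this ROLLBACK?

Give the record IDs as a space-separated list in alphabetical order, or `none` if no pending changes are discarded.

Answer: c

Derivation:
Initial committed: {a=18, c=15}
Op 1: UPDATE a=21 (auto-commit; committed a=21)
Op 2: UPDATE a=30 (auto-commit; committed a=30)
Op 3: BEGIN: in_txn=True, pending={}
Op 4: UPDATE c=22 (pending; pending now {c=22})
Op 5: ROLLBACK: discarded pending ['c']; in_txn=False
Op 6: BEGIN: in_txn=True, pending={}
Op 7: UPDATE a=13 (pending; pending now {a=13})
Op 8: UPDATE c=9 (pending; pending now {a=13, c=9})
Op 9: UPDATE a=26 (pending; pending now {a=26, c=9})
Op 10: UPDATE c=4 (pending; pending now {a=26, c=4})
Op 11: ROLLBACK: discarded pending ['a', 'c']; in_txn=False
Op 12: UPDATE c=27 (auto-commit; committed c=27)
ROLLBACK at op 5 discards: ['c']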